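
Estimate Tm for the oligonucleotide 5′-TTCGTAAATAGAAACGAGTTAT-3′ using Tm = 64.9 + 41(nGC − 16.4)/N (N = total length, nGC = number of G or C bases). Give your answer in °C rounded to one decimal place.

45.5°C

Base counts: A=9, T=7, G=4, C=2; G+C = 6, N = 22.
Tm = 64.9 + 41·(6 − 16.4)/22 = 64.9 + -426.40/22 = 45.5°C.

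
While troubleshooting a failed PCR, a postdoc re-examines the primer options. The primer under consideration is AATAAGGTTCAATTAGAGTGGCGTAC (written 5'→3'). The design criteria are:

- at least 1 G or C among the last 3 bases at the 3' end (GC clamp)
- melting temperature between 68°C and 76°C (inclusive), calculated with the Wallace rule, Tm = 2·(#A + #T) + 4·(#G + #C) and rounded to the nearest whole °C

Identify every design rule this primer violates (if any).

Meets all criteria.

Base counts: A=9, T=7, G=7, C=3 (length 26).
GC clamp: 3' end TAC has 1 G/C ✓
Tm: Tm = 2·16 + 4·10 = 72°C ✓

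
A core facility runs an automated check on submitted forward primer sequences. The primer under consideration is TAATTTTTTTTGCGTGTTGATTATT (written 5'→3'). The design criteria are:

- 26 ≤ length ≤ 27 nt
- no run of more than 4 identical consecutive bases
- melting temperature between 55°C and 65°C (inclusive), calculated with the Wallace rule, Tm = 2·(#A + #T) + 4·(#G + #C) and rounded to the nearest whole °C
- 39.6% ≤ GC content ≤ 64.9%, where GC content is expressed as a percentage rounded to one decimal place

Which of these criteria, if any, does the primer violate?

Base counts: A=4, T=16, G=4, C=1 (length 25).
length: length 25, outside 26–27 ✗
homopolymer run: longest run = 8, exceeds 4 ✗
Tm: Tm = 2·20 + 4·5 = 60°C ✓
GC content: GC 5/25 = 20.0%, outside 39.6–64.9% ✗

Fails: length, homopolymer run, GC content.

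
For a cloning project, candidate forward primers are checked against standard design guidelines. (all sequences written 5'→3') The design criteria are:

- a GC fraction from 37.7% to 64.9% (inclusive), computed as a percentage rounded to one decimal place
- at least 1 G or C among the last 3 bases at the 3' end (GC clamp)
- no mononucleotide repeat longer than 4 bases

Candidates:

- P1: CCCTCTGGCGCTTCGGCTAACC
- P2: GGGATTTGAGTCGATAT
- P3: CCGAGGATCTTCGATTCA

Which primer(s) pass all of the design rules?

P3 only.

P1 (22 nt, A=2 T=5 G=5 C=10): GC 15/22 = 68.2%, outside 37.7–64.9% ✗; 3' end ACC has 2 G/C ✓; longest run = 3 ✓ — fails.
P2 (17 nt, A=4 T=6 G=6 C=1): GC 7/17 = 41.2% ✓; 3' end TAT has 0 G/C, need ≥1 ✗; longest run = 3 ✓ — fails.
P3 (18 nt, A=4 T=5 G=4 C=5): GC 9/18 = 50.0% ✓; 3' end TCA has 1 G/C ✓; longest run = 2 ✓ — passes.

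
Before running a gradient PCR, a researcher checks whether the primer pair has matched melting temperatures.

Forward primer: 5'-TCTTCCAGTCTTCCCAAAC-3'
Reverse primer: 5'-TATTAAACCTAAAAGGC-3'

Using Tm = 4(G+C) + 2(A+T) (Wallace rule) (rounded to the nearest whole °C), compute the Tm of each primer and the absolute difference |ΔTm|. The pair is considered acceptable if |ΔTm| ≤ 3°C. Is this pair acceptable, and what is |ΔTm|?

|ΔTm| = 12°C; the pair is not acceptable.

Forward: A=4 T=6 G=1 C=8 → Tm = 2·10 + 4·9 = 56°C.
Reverse: A=8 T=4 G=2 C=3 → Tm = 2·12 + 4·5 = 44°C.
|ΔTm| = |56 − 44| = 12°C, > 3°C.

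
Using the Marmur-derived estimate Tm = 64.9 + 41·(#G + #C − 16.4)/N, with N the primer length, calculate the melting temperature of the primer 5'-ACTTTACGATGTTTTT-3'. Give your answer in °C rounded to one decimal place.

Base counts: A=3, T=9, G=2, C=2; G+C = 4, N = 16.
Tm = 64.9 + 41·(4 − 16.4)/16 = 64.9 + -508.40/16 = 33.1°C.

33.1°C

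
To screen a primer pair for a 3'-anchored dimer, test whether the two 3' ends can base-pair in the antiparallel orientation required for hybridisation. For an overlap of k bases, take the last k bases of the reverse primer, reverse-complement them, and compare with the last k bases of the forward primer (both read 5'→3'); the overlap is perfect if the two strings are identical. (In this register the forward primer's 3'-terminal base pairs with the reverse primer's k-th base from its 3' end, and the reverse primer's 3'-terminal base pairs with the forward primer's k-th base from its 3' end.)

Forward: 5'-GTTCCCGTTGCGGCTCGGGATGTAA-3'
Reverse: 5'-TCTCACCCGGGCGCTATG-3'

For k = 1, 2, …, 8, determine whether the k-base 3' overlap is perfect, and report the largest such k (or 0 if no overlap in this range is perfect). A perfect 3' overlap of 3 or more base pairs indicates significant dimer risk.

Longest perfect overlap: 0 complementary base pairs; below the dimer-risk threshold (threshold 3).

Last 8 bases (5'→3') — forward …GGATGTAA, reverse …GCGCTATG.
Reverse complement of the reverse primer's last 8 bases: CATAGCGC; its first k bases are the reverse complement of the reverse primer's last k bases, so a perfect k-base overlap needs the forward primer's last k bases to equal them.
Comparing (forward last k vs required): k=1: A vs C ✗; k=2: AA vs CA ✗; k=3: TAA vs CAT ✗; k=4: GTAA vs CATA ✗; k=5: TGTAA vs CATAG ✗; k=6: ATGTAA vs CATAGC ✗; k=7: GATGTAA vs CATAGCG ✗; k=8: GGATGTAA vs CATAGCGC ✗.
No overlap length from 1 to 8 is perfect, so the longest perfect 3' overlap is 0.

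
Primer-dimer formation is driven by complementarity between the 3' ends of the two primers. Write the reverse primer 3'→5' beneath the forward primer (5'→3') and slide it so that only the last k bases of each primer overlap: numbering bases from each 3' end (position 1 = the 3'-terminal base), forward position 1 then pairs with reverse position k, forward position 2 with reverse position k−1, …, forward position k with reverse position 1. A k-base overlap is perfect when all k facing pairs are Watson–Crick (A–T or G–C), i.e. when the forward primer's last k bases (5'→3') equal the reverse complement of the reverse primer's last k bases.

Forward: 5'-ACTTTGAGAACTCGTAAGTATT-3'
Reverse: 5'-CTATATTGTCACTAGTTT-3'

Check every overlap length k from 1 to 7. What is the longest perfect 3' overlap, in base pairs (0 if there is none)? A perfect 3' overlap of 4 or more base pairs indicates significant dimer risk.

Longest perfect overlap: 0 complementary base pairs; below the dimer-risk threshold (threshold 4).

Last 7 bases (5'→3') — forward …AAGTATT, reverse …CTAGTTT.
Reverse complement of the reverse primer's last 7 bases: AAACTAG; its first k bases are the reverse complement of the reverse primer's last k bases, so a perfect k-base overlap needs the forward primer's last k bases to equal them.
Comparing (forward last k vs required): k=1: T vs A ✗; k=2: TT vs AA ✗; k=3: ATT vs AAA ✗; k=4: TATT vs AAAC ✗; k=5: GTATT vs AAACT ✗; k=6: AGTATT vs AAACTA ✗; k=7: AAGTATT vs AAACTAG ✗.
No overlap length from 1 to 7 is perfect, so the longest perfect 3' overlap is 0.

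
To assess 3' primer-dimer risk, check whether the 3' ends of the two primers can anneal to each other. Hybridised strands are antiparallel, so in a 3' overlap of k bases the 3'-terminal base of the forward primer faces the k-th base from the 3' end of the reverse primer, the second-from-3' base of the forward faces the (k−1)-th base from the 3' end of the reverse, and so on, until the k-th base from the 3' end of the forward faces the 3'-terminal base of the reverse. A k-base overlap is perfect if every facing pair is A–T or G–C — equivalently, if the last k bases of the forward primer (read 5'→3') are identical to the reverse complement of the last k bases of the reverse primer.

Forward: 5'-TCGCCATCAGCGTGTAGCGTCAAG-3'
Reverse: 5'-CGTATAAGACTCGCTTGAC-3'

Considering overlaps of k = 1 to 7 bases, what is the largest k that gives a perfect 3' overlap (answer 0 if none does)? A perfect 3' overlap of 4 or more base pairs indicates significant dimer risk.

Last 7 bases (5'→3') — forward …CGTCAAG, reverse …GCTTGAC.
Reverse complement of the reverse primer's last 7 bases: GTCAAGC; its first k bases are the reverse complement of the reverse primer's last k bases, so a perfect k-base overlap needs the forward primer's last k bases to equal them.
Comparing (forward last k vs required): k=1: G vs G ✓; k=2: AG vs GT ✗; k=3: AAG vs GTC ✗; k=4: CAAG vs GTCA ✗; k=5: TCAAG vs GTCAA ✗; k=6: GTCAAG vs GTCAAG ✓; k=7: CGTCAAG vs GTCAAGC ✗.
Perfect overlaps at k = 1, 6; the largest is 6.

Longest perfect overlap: 6 complementary base pairs; significant dimer risk (threshold 4).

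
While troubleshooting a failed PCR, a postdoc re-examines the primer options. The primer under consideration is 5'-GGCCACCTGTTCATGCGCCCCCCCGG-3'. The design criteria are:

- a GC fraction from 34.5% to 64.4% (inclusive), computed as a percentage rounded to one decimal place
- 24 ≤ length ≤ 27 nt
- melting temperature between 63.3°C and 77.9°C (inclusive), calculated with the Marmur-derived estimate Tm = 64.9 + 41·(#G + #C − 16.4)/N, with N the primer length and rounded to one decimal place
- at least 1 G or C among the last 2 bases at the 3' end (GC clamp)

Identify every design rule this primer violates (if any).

Base counts: A=2, T=4, G=7, C=13 (length 26).
GC content: GC 20/26 = 76.9%, outside 34.5–64.4% ✗
length: length 26 ✓
Tm: Tm = 64.9 + 41·(20 − 16.4)/26 = 70.6°C ✓
GC clamp: 3' end GG has 2 G/C ✓

Fails: GC content.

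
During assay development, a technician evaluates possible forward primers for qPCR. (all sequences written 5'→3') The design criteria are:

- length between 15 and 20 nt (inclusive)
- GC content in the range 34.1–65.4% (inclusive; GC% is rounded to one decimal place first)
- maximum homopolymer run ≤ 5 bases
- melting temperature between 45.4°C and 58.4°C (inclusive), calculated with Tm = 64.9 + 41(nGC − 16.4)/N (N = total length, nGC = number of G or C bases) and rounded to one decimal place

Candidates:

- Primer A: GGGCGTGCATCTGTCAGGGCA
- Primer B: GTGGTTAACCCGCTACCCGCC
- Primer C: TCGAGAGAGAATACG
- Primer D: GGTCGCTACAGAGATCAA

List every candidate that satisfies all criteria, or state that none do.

Primer D only.

Primer A (21 nt, A=3 T=4 G=9 C=5): length 21, outside 15–20 ✗; GC 14/21 = 66.7%, outside 34.1–65.4% ✗; longest run = 3 ✓; Tm = 64.9 + 41·(14 − 16.4)/21 = 60.2°C, outside 45.4–58.4°C ✗ — fails.
Primer B (21 nt, A=3 T=4 G=5 C=9): length 21, outside 15–20 ✗; GC 14/21 = 66.7%, outside 34.1–65.4% ✗; longest run = 3 ✓; Tm = 64.9 + 41·(14 − 16.4)/21 = 60.2°C, outside 45.4–58.4°C ✗ — fails.
Primer C (15 nt, A=6 T=2 G=5 C=2): length 15 ✓; GC 7/15 = 46.7% ✓; longest run = 2 ✓; Tm = 64.9 + 41·(7 − 16.4)/15 = 39.2°C, outside 45.4–58.4°C ✗ — fails.
Primer D (18 nt, A=6 T=3 G=5 C=4): length 18 ✓; GC 9/18 = 50.0% ✓; longest run = 2 ✓; Tm = 64.9 + 41·(9 − 16.4)/18 = 48.0°C ✓ — passes.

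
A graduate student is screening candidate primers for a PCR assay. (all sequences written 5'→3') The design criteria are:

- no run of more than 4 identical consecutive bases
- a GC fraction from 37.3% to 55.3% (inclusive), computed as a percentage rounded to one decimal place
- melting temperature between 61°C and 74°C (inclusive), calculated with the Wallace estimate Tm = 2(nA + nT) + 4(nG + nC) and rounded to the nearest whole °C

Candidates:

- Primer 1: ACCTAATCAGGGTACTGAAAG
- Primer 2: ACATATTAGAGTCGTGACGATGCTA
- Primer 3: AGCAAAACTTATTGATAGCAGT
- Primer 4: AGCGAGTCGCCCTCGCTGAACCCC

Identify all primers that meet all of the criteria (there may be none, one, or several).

Primer 2 only.

Primer 1 (21 nt, A=8 T=4 G=5 C=4): longest run = 3 ✓; GC 9/21 = 42.9% ✓; Tm = 2·12 + 4·9 = 60°C, outside 61–74°C ✗ — fails.
Primer 2 (25 nt, A=8 T=7 G=6 C=4): longest run = 2 ✓; GC 10/25 = 40.0% ✓; Tm = 2·15 + 4·10 = 70°C ✓ — passes.
Primer 3 (22 nt, A=9 T=6 G=4 C=3): longest run = 4 ✓; GC 7/22 = 31.8%, outside 37.3–55.3% ✗; Tm = 2·15 + 4·7 = 58°C, outside 61–74°C ✗ — fails.
Primer 4 (24 nt, A=4 T=3 G=6 C=11): longest run = 4 ✓; GC 17/24 = 70.8%, outside 37.3–55.3% ✗; Tm = 2·7 + 4·17 = 82°C, outside 61–74°C ✗ — fails.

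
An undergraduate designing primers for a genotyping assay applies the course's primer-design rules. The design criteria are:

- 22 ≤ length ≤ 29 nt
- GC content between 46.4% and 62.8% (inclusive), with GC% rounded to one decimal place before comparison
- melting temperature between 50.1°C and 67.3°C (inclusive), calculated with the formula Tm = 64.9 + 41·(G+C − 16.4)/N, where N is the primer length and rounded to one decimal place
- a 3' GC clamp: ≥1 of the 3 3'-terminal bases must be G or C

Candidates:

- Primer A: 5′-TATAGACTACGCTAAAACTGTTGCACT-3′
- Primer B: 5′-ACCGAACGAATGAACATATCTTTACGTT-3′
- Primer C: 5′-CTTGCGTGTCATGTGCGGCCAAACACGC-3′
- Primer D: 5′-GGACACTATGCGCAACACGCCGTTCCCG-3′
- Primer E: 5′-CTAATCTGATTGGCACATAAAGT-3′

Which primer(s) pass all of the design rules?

Primer A (27 nt, A=9 T=8 G=4 C=6): length 27 ✓; GC 10/27 = 37.0%, outside 46.4–62.8% ✗; Tm = 64.9 + 41·(10 − 16.4)/27 = 55.2°C ✓; 3' end ACT has 1 G/C ✓ — fails.
Primer B (28 nt, A=10 T=8 G=4 C=6): length 28 ✓; GC 10/28 = 35.7%, outside 46.4–62.8% ✗; Tm = 64.9 + 41·(10 − 16.4)/28 = 55.5°C ✓; 3' end GTT has 1 G/C ✓ — fails.
Primer C (28 nt, A=5 T=6 G=8 C=9): length 28 ✓; GC 17/28 = 60.7% ✓; Tm = 64.9 + 41·(17 − 16.4)/28 = 65.8°C ✓; 3' end CGC has 3 G/C ✓ — passes.
Primer D (28 nt, A=6 T=4 G=7 C=11): length 28 ✓; GC 18/28 = 64.3%, outside 46.4–62.8% ✗; Tm = 64.9 + 41·(18 − 16.4)/28 = 67.2°C ✓; 3' end CCG has 3 G/C ✓ — fails.
Primer E (23 nt, A=8 T=7 G=4 C=4): length 23 ✓; GC 8/23 = 34.8%, outside 46.4–62.8% ✗; Tm = 64.9 + 41·(8 − 16.4)/23 = 49.9°C, outside 50.1–67.3°C ✗; 3' end AGT has 1 G/C ✓ — fails.

Primer C only.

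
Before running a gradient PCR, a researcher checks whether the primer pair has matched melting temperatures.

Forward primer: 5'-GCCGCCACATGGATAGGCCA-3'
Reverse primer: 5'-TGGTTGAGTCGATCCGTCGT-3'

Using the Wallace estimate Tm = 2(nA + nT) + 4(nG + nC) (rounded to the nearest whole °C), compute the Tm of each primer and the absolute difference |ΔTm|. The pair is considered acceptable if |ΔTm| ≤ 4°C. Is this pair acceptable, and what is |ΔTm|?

|ΔTm| = 4°C; the pair is acceptable.

Forward: A=5 T=2 G=6 C=7 → Tm = 2·7 + 4·13 = 66°C.
Reverse: A=2 T=7 G=7 C=4 → Tm = 2·9 + 4·11 = 62°C.
|ΔTm| = |66 − 62| = 4°C, ≤ 4°C.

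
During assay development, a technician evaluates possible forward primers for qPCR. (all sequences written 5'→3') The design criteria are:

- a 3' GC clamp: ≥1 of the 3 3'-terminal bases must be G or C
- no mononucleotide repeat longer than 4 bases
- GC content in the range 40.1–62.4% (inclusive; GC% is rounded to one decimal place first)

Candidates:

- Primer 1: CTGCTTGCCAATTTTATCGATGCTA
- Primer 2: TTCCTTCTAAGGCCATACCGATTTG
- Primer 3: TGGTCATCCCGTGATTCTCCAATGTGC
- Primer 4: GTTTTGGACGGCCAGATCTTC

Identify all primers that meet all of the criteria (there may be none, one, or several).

Primer 1 (25 nt, A=5 T=10 G=4 C=6): 3' end CTA has 1 G/C ✓; longest run = 4 ✓; GC 10/25 = 40.0%, outside 40.1–62.4% ✗ — fails.
Primer 2 (25 nt, A=5 T=9 G=4 C=7): 3' end TTG has 1 G/C ✓; longest run = 3 ✓; GC 11/25 = 44.0% ✓ — passes.
Primer 3 (27 nt, A=4 T=9 G=6 C=8): 3' end TGC has 2 G/C ✓; longest run = 3 ✓; GC 14/27 = 51.9% ✓ — passes.
Primer 4 (21 nt, A=3 T=7 G=6 C=5): 3' end TTC has 1 G/C ✓; longest run = 4 ✓; GC 11/21 = 52.4% ✓ — passes.

Primer 2, Primer 3 and Primer 4.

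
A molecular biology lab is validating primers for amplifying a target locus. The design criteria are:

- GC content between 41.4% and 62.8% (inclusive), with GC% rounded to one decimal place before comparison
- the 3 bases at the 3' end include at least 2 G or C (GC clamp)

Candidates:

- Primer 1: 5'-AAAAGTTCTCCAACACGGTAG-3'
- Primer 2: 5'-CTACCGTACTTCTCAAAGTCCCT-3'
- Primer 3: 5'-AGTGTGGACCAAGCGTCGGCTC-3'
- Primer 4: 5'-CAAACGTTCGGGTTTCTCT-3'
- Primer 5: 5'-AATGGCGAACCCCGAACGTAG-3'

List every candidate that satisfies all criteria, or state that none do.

Primer 2 only.

Primer 1 (21 nt, A=8 T=4 G=4 C=5): GC 9/21 = 42.9% ✓; 3' end TAG has 1 G/C, need ≥2 ✗ — fails.
Primer 2 (23 nt, A=5 T=7 G=2 C=9): GC 11/23 = 47.8% ✓; 3' end CCT has 2 G/C ✓ — passes.
Primer 3 (22 nt, A=4 T=4 G=8 C=6): GC 14/22 = 63.6%, outside 41.4–62.8% ✗; 3' end CTC has 2 G/C ✓ — fails.
Primer 4 (19 nt, A=3 T=7 G=4 C=5): GC 9/19 = 47.4% ✓; 3' end TCT has 1 G/C, need ≥2 ✗ — fails.
Primer 5 (21 nt, A=7 T=2 G=6 C=6): GC 12/21 = 57.1% ✓; 3' end TAG has 1 G/C, need ≥2 ✗ — fails.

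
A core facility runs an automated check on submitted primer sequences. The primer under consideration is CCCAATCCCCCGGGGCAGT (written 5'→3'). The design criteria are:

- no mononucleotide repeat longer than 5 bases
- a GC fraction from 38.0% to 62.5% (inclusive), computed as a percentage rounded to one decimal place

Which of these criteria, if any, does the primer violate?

Fails: GC content.

Base counts: A=3, T=2, G=5, C=9 (length 19).
homopolymer run: longest run = 5 ✓
GC content: GC 14/19 = 73.7%, outside 38.0–62.5% ✗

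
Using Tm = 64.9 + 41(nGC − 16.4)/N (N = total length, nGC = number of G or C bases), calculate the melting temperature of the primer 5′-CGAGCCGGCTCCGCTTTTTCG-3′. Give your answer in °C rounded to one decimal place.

60.2°C

Base counts: A=1, T=6, G=6, C=8; G+C = 14, N = 21.
Tm = 64.9 + 41·(14 − 16.4)/21 = 64.9 + -98.40/21 = 60.2°C.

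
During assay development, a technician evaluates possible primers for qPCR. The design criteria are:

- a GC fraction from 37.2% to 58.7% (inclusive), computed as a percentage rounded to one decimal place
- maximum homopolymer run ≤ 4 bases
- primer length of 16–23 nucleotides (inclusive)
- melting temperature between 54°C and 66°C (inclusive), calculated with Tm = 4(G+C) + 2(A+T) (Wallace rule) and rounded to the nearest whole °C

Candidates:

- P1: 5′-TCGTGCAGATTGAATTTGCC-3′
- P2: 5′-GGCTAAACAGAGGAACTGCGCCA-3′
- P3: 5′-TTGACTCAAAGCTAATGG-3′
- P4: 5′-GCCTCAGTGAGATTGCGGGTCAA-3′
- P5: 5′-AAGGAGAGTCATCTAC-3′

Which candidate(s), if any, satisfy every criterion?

P1 only.

P1 (20 nt, A=4 T=7 G=5 C=4): GC 9/20 = 45.0% ✓; longest run = 3 ✓; length 20 ✓; Tm = 2·11 + 4·9 = 58°C ✓ — passes.
P2 (23 nt, A=8 T=2 G=7 C=6): GC 13/23 = 56.5% ✓; longest run = 3 ✓; length 23 ✓; Tm = 2·10 + 4·13 = 72°C, outside 54–66°C ✗ — fails.
P3 (18 nt, A=6 T=5 G=4 C=3): GC 7/18 = 38.9% ✓; longest run = 3 ✓; length 18 ✓; Tm = 2·11 + 4·7 = 50°C, outside 54–66°C ✗ — fails.
P4 (23 nt, A=5 T=5 G=8 C=5): GC 13/23 = 56.5% ✓; longest run = 3 ✓; length 23 ✓; Tm = 2·10 + 4·13 = 72°C, outside 54–66°C ✗ — fails.
P5 (16 nt, A=6 T=3 G=4 C=3): GC 7/16 = 43.8% ✓; longest run = 2 ✓; length 16 ✓; Tm = 2·9 + 4·7 = 46°C, outside 54–66°C ✗ — fails.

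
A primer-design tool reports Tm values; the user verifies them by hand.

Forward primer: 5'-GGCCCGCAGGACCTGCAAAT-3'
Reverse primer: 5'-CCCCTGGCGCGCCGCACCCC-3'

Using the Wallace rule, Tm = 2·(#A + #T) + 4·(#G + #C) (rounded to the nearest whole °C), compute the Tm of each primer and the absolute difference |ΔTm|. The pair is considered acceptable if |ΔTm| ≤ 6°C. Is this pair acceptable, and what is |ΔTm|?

Forward: A=5 T=2 G=6 C=7 → Tm = 2·7 + 4·13 = 66°C.
Reverse: A=1 T=1 G=5 C=13 → Tm = 2·2 + 4·18 = 76°C.
|ΔTm| = |66 − 76| = 10°C, > 6°C.

|ΔTm| = 10°C; the pair is not acceptable.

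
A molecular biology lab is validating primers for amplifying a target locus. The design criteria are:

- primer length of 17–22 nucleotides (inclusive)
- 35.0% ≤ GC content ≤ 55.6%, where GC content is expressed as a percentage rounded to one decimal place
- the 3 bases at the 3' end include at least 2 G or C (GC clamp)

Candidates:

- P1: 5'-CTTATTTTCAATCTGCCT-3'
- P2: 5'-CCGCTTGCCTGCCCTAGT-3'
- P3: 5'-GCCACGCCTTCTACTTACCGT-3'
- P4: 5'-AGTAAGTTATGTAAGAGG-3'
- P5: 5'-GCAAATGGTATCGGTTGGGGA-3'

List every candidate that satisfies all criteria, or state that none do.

P1 (18 nt, A=3 T=9 G=1 C=5): length 18 ✓; GC 6/18 = 33.3%, outside 35.0–55.6% ✗; 3' end CCT has 2 G/C ✓ — fails.
P2 (18 nt, A=1 T=5 G=4 C=8): length 18 ✓; GC 12/18 = 66.7%, outside 35.0–55.6% ✗; 3' end AGT has 1 G/C, need ≥2 ✗ — fails.
P3 (21 nt, A=3 T=6 G=3 C=9): length 21 ✓; GC 12/21 = 57.1%, outside 35.0–55.6% ✗; 3' end CGT has 2 G/C ✓ — fails.
P4 (18 nt, A=7 T=5 G=6 C=0): length 18 ✓; GC 6/18 = 33.3%, outside 35.0–55.6% ✗; 3' end AGG has 2 G/C ✓ — fails.
P5 (21 nt, A=5 T=5 G=9 C=2): length 21 ✓; GC 11/21 = 52.4% ✓; 3' end GGA has 2 G/C ✓ — passes.

P5 only.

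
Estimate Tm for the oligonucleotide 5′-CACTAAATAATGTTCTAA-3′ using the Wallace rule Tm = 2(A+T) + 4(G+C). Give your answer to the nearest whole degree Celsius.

Base counts: A=8, T=6, G=1, C=3 (length 18).
Tm = 2·(8+6) + 4·(1+3) = 2·14 + 4·4 = 28 + 16 = 44°C.

44°C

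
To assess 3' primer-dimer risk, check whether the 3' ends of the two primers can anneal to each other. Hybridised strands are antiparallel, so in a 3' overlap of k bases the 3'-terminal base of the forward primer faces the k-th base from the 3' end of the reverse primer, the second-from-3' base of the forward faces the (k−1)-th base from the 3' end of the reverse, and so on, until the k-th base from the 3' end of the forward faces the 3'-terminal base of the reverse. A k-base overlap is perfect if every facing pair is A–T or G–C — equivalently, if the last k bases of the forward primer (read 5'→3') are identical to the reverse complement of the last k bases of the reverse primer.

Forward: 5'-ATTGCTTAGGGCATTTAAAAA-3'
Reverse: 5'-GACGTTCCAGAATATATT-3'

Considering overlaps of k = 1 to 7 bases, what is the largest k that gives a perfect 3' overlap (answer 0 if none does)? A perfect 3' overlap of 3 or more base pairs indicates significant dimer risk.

Last 7 bases (5'→3') — forward …TTAAAAA, reverse …ATATATT.
Reverse complement of the reverse primer's last 7 bases: AATATAT; its first k bases are the reverse complement of the reverse primer's last k bases, so a perfect k-base overlap needs the forward primer's last k bases to equal them.
Comparing (forward last k vs required): k=1: A vs A ✓; k=2: AA vs AA ✓; k=3: AAA vs AAT ✗; k=4: AAAA vs AATA ✗; k=5: AAAAA vs AATAT ✗; k=6: TAAAAA vs AATATA ✗; k=7: TTAAAAA vs AATATAT ✗.
Perfect overlaps at k = 1, 2; the largest is 2.

Longest perfect overlap: 2 complementary base pairs; below the dimer-risk threshold (threshold 3).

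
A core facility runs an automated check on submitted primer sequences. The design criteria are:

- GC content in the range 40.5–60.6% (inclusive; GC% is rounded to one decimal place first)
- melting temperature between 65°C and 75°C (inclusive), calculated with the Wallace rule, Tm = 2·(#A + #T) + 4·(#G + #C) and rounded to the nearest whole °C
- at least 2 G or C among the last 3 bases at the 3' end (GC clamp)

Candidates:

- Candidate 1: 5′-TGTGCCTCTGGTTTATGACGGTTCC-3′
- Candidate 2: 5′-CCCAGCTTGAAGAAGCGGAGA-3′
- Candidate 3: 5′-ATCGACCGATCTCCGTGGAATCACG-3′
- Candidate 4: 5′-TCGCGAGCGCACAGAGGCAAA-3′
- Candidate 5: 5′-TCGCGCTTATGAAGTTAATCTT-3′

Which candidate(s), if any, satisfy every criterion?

None of the candidates satisfy all criteria.

Candidate 1 (25 nt, A=2 T=10 G=7 C=6): GC 13/25 = 52.0% ✓; Tm = 2·12 + 4·13 = 76°C, outside 65–75°C ✗; 3' end TCC has 2 G/C ✓ — fails.
Candidate 2 (21 nt, A=7 T=2 G=7 C=5): GC 12/21 = 57.1% ✓; Tm = 2·9 + 4·12 = 66°C ✓; 3' end AGA has 1 G/C, need ≥2 ✗ — fails.
Candidate 3 (25 nt, A=6 T=5 G=6 C=8): GC 14/25 = 56.0% ✓; Tm = 2·11 + 4·14 = 78°C, outside 65–75°C ✗; 3' end ACG has 2 G/C ✓ — fails.
Candidate 4 (21 nt, A=7 T=1 G=7 C=6): GC 13/21 = 61.9%, outside 40.5–60.6% ✗; Tm = 2·8 + 4·13 = 68°C ✓; 3' end AAA has 0 G/C, need ≥2 ✗ — fails.
Candidate 5 (22 nt, A=5 T=9 G=4 C=4): GC 8/22 = 36.4%, outside 40.5–60.6% ✗; Tm = 2·14 + 4·8 = 60°C, outside 65–75°C ✗; 3' end CTT has 1 G/C, need ≥2 ✗ — fails.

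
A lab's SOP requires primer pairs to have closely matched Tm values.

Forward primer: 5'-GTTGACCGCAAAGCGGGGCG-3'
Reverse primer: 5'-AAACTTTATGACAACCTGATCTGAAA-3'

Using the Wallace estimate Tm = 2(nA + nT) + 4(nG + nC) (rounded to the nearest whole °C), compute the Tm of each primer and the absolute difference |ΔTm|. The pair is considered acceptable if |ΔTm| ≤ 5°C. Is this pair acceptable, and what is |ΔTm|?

|ΔTm| = 0°C; the pair is acceptable.

Forward: A=4 T=2 G=9 C=5 → Tm = 2·6 + 4·14 = 68°C.
Reverse: A=11 T=7 G=3 C=5 → Tm = 2·18 + 4·8 = 68°C.
|ΔTm| = |68 − 68| = 0°C, ≤ 5°C.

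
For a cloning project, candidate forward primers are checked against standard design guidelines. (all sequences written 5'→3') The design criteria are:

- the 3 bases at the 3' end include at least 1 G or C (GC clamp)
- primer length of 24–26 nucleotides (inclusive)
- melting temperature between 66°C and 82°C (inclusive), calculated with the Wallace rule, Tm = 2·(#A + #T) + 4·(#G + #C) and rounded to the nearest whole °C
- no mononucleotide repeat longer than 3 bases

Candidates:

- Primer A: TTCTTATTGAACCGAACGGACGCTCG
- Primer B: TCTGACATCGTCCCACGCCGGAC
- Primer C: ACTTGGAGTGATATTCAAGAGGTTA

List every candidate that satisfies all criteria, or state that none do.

Primer A only.

Primer A (26 nt, A=6 T=7 G=6 C=7): 3' end TCG has 2 G/C ✓; length 26 ✓; Tm = 2·13 + 4·13 = 78°C ✓; longest run = 2 ✓ — passes.
Primer B (23 nt, A=4 T=4 G=5 C=10): 3' end GAC has 2 G/C ✓; length 23, outside 24–26 ✗; Tm = 2·8 + 4·15 = 76°C ✓; longest run = 3 ✓ — fails.
Primer C (25 nt, A=8 T=8 G=7 C=2): 3' end TTA has 0 G/C, need ≥1 ✗; length 25 ✓; Tm = 2·16 + 4·9 = 68°C ✓; longest run = 2 ✓ — fails.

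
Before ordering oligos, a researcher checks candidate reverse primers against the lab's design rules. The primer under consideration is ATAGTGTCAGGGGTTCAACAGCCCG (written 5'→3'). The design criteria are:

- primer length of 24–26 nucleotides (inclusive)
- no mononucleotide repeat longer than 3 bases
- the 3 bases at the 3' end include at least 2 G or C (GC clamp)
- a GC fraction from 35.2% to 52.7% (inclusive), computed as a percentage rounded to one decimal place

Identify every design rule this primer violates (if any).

Fails: homopolymer run, GC content.

Base counts: A=6, T=5, G=8, C=6 (length 25).
length: length 25 ✓
homopolymer run: longest run = 4, exceeds 3 ✗
GC clamp: 3' end CCG has 3 G/C ✓
GC content: GC 14/25 = 56.0%, outside 35.2–52.7% ✗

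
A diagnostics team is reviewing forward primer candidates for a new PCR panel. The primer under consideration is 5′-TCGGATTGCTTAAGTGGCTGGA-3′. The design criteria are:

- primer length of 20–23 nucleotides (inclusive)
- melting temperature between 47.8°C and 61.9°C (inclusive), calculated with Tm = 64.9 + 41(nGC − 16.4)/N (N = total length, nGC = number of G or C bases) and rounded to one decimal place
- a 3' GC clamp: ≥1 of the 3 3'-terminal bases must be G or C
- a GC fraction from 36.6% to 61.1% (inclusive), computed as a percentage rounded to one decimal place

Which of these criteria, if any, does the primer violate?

Meets all criteria.

Base counts: A=4, T=7, G=8, C=3 (length 22).
length: length 22 ✓
Tm: Tm = 64.9 + 41·(11 − 16.4)/22 = 54.8°C ✓
GC clamp: 3' end GGA has 2 G/C ✓
GC content: GC 11/22 = 50.0% ✓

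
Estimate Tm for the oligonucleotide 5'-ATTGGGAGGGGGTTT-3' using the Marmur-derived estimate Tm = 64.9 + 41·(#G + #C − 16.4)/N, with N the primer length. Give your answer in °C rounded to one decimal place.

41.9°C

Base counts: A=2, T=5, G=8, C=0; G+C = 8, N = 15.
Tm = 64.9 + 41·(8 − 16.4)/15 = 64.9 + -344.40/15 = 41.9°C.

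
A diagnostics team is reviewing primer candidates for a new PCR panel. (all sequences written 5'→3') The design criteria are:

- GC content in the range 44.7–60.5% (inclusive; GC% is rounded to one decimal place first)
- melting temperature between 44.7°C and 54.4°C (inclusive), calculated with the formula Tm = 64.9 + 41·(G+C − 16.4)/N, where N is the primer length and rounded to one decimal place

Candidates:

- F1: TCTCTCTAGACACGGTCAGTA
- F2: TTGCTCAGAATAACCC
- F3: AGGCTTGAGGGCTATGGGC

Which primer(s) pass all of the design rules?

F1 only.

F1 (21 nt, A=5 T=6 G=4 C=6): GC 10/21 = 47.6% ✓; Tm = 64.9 + 41·(10 − 16.4)/21 = 52.4°C ✓ — passes.
F2 (16 nt, A=5 T=4 G=2 C=5): GC 7/16 = 43.8%, outside 44.7–60.5% ✗; Tm = 64.9 + 41·(7 − 16.4)/16 = 40.8°C, outside 44.7–54.4°C ✗ — fails.
F3 (19 nt, A=3 T=4 G=9 C=3): GC 12/19 = 63.2%, outside 44.7–60.5% ✗; Tm = 64.9 + 41·(12 − 16.4)/19 = 55.4°C, outside 44.7–54.4°C ✗ — fails.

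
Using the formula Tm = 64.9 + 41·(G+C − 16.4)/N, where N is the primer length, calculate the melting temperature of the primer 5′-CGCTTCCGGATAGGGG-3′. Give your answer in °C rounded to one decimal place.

51.1°C

Base counts: A=2, T=3, G=7, C=4; G+C = 11, N = 16.
Tm = 64.9 + 41·(11 − 16.4)/16 = 64.9 + -221.40/16 = 51.1°C.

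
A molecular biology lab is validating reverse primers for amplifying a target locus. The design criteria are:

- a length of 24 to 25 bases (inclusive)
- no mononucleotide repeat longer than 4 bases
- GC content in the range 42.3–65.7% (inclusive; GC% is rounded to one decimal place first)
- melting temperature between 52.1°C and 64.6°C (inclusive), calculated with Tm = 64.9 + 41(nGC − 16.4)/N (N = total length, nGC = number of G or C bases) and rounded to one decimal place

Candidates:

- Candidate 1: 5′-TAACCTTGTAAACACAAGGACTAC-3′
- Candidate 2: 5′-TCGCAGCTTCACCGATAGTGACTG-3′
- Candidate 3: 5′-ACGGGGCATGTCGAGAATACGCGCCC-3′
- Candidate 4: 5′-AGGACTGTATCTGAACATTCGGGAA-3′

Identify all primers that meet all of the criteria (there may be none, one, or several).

Candidate 1 (24 nt, A=10 T=5 G=3 C=6): length 24 ✓; longest run = 3 ✓; GC 9/24 = 37.5%, outside 42.3–65.7% ✗; Tm = 64.9 + 41·(9 − 16.4)/24 = 52.3°C ✓ — fails.
Candidate 2 (24 nt, A=5 T=6 G=6 C=7): length 24 ✓; longest run = 2 ✓; GC 13/24 = 54.2% ✓; Tm = 64.9 + 41·(13 − 16.4)/24 = 59.1°C ✓ — passes.
Candidate 3 (26 nt, A=6 T=3 G=9 C=8): length 26, outside 24–25 ✗; longest run = 4 ✓; GC 17/26 = 65.4% ✓; Tm = 64.9 + 41·(17 − 16.4)/26 = 65.8°C, outside 52.1–64.6°C ✗ — fails.
Candidate 4 (25 nt, A=8 T=6 G=7 C=4): length 25 ✓; longest run = 3 ✓; GC 11/25 = 44.0% ✓; Tm = 64.9 + 41·(11 − 16.4)/25 = 56.0°C ✓ — passes.

Candidate 2 and Candidate 4.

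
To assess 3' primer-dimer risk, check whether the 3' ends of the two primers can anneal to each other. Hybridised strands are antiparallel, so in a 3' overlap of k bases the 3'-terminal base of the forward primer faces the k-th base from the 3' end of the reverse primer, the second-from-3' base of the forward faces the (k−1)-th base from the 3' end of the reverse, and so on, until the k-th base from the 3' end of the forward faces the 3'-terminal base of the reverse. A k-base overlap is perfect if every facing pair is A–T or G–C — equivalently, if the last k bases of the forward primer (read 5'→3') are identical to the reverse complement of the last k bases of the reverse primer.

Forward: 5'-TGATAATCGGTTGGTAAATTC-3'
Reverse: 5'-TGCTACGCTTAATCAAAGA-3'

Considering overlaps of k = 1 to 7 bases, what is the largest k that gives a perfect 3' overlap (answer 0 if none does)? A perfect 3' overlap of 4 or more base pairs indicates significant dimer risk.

Last 7 bases (5'→3') — forward …TAAATTC, reverse …TCAAAGA.
Reverse complement of the reverse primer's last 7 bases: TCTTTGA; its first k bases are the reverse complement of the reverse primer's last k bases, so a perfect k-base overlap needs the forward primer's last k bases to equal them.
Comparing (forward last k vs required): k=1: C vs T ✗; k=2: TC vs TC ✓; k=3: TTC vs TCT ✗; k=4: ATTC vs TCTT ✗; k=5: AATTC vs TCTTT ✗; k=6: AAATTC vs TCTTTG ✗; k=7: TAAATTC vs TCTTTGA ✗.
Only k = 2 is perfect, so the longest perfect 3' overlap is 2.

Longest perfect overlap: 2 complementary base pairs; below the dimer-risk threshold (threshold 4).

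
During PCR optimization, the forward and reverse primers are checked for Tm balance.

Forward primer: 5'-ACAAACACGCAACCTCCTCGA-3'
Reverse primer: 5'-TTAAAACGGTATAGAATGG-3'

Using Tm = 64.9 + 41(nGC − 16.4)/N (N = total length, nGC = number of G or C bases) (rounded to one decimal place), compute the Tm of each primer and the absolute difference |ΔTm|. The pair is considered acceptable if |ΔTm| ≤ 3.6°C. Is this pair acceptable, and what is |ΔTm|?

|ΔTm| = 11.9°C; the pair is not acceptable.

Forward: G+C = 11, N = 21 → Tm = 64.9 + 41·(11 − 16.4)/21 = 54.4°C.
Reverse: G+C = 6, N = 19 → Tm = 64.9 + 41·(6 − 16.4)/19 = 42.5°C.
|ΔTm| = |54.4 − 42.5| = 11.9°C, > 3.6°C.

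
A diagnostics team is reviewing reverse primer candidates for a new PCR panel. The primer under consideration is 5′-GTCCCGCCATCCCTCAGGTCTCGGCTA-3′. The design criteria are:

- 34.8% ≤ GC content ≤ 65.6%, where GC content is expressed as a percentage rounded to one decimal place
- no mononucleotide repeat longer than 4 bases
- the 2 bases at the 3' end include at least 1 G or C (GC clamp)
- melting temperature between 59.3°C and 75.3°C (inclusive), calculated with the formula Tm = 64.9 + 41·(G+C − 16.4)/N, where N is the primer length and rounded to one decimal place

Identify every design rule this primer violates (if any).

Base counts: A=3, T=6, G=6, C=12 (length 27).
GC content: GC 18/27 = 66.7%, outside 34.8–65.6% ✗
homopolymer run: longest run = 3 ✓
GC clamp: 3' end TA has 0 G/C, need ≥1 ✗
Tm: Tm = 64.9 + 41·(18 − 16.4)/27 = 67.3°C ✓

Fails: GC content, GC clamp.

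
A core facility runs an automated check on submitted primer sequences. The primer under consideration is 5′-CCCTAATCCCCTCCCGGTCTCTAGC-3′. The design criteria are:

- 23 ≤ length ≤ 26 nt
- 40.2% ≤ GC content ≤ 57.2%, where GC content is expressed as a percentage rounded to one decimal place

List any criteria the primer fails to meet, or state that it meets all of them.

Fails: GC content.

Base counts: A=3, T=6, G=3, C=13 (length 25).
length: length 25 ✓
GC content: GC 16/25 = 64.0%, outside 40.2–57.2% ✗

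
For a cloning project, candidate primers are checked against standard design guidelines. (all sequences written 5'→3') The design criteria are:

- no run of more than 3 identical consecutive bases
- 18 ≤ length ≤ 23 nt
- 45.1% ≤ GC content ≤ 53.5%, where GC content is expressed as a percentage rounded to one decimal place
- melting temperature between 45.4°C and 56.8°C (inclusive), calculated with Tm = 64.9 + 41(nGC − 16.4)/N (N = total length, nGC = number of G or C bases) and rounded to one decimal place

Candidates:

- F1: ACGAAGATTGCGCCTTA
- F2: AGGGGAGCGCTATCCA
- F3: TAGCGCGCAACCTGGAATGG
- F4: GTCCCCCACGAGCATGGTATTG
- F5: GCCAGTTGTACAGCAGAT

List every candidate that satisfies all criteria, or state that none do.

F1 (17 nt, A=5 T=4 G=4 C=4): longest run = 2 ✓; length 17, outside 18–23 ✗; GC 8/17 = 47.1% ✓; Tm = 64.9 + 41·(8 − 16.4)/17 = 44.6°C, outside 45.4–56.8°C ✗ — fails.
F2 (16 nt, A=4 T=2 G=6 C=4): longest run = 4, exceeds 3 ✗; length 16, outside 18–23 ✗; GC 10/16 = 62.5%, outside 45.1–53.5% ✗; Tm = 64.9 + 41·(10 − 16.4)/16 = 48.5°C ✓ — fails.
F3 (20 nt, A=5 T=3 G=7 C=5): longest run = 2 ✓; length 20 ✓; GC 12/20 = 60.0%, outside 45.1–53.5% ✗; Tm = 64.9 + 41·(12 − 16.4)/20 = 55.9°C ✓ — fails.
F4 (22 nt, A=4 T=5 G=6 C=7): longest run = 5, exceeds 3 ✗; length 22 ✓; GC 13/22 = 59.1%, outside 45.1–53.5% ✗; Tm = 64.9 + 41·(13 − 16.4)/22 = 58.6°C, outside 45.4–56.8°C ✗ — fails.
F5 (18 nt, A=5 T=4 G=5 C=4): longest run = 2 ✓; length 18 ✓; GC 9/18 = 50.0% ✓; Tm = 64.9 + 41·(9 − 16.4)/18 = 48.0°C ✓ — passes.

F5 only.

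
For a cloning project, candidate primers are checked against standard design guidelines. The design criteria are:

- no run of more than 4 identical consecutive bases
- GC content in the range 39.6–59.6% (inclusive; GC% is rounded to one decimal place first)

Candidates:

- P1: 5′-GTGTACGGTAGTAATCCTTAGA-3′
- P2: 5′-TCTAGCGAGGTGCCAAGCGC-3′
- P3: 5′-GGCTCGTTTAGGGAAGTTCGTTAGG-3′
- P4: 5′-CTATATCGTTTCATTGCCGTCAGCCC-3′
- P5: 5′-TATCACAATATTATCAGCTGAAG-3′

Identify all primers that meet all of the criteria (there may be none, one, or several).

P1 (22 nt, A=6 T=7 G=6 C=3): longest run = 2 ✓; GC 9/22 = 40.9% ✓ — passes.
P2 (20 nt, A=4 T=3 G=7 C=6): longest run = 2 ✓; GC 13/20 = 65.0%, outside 39.6–59.6% ✗ — fails.
P3 (25 nt, A=4 T=8 G=10 C=3): longest run = 3 ✓; GC 13/25 = 52.0% ✓ — passes.
P4 (26 nt, A=4 T=9 G=4 C=9): longest run = 3 ✓; GC 13/26 = 50.0% ✓ — passes.
P5 (23 nt, A=9 T=7 G=3 C=4): longest run = 2 ✓; GC 7/23 = 30.4%, outside 39.6–59.6% ✗ — fails.

P1, P3 and P4.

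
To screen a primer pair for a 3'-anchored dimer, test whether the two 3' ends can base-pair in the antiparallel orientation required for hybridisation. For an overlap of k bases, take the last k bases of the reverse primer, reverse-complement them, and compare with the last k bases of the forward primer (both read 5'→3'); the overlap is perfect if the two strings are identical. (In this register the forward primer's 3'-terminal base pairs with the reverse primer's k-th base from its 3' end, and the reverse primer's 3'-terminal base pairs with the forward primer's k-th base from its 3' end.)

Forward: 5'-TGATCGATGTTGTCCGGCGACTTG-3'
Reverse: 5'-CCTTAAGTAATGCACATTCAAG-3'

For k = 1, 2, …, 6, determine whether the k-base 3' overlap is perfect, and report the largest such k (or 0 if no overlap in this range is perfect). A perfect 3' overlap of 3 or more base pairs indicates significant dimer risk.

Last 6 bases (5'→3') — forward …GACTTG, reverse …TTCAAG.
Reverse complement of the reverse primer's last 6 bases: CTTGAA; its first k bases are the reverse complement of the reverse primer's last k bases, so a perfect k-base overlap needs the forward primer's last k bases to equal them.
Comparing (forward last k vs required): k=1: G vs C ✗; k=2: TG vs CT ✗; k=3: TTG vs CTT ✗; k=4: CTTG vs CTTG ✓; k=5: ACTTG vs CTTGA ✗; k=6: GACTTG vs CTTGAA ✗.
Only k = 4 is perfect, so the longest perfect 3' overlap is 4.

Longest perfect overlap: 4 complementary base pairs; significant dimer risk (threshold 3).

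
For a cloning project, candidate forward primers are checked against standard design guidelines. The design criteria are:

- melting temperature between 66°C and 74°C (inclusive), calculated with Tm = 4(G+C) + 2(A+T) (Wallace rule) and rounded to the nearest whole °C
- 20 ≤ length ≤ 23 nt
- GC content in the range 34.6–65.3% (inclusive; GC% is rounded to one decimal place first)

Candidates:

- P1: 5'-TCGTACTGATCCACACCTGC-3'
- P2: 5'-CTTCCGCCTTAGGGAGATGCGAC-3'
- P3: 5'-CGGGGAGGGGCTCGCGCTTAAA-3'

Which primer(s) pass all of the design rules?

P1 (20 nt, A=4 T=5 G=3 C=8): Tm = 2·9 + 4·11 = 62°C, outside 66–74°C ✗; length 20 ✓; GC 11/20 = 55.0% ✓ — fails.
P2 (23 nt, A=4 T=5 G=7 C=7): Tm = 2·9 + 4·14 = 74°C ✓; length 23 ✓; GC 14/23 = 60.9% ✓ — passes.
P3 (22 nt, A=4 T=3 G=10 C=5): Tm = 2·7 + 4·15 = 74°C ✓; length 22 ✓; GC 15/22 = 68.2%, outside 34.6–65.3% ✗ — fails.

P2 only.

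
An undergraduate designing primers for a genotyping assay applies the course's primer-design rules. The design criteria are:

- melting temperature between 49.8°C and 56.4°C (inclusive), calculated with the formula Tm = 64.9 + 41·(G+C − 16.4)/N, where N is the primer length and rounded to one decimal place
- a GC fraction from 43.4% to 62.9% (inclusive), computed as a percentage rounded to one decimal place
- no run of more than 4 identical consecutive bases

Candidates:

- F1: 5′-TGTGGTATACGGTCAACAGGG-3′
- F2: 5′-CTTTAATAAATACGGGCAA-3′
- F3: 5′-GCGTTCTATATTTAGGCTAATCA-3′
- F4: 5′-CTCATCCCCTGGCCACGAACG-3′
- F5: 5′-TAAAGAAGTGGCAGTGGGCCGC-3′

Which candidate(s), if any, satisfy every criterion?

F1 only.

F1 (21 nt, A=5 T=5 G=8 C=3): Tm = 64.9 + 41·(11 − 16.4)/21 = 54.4°C ✓; GC 11/21 = 52.4% ✓; longest run = 3 ✓ — passes.
F2 (19 nt, A=8 T=5 G=3 C=3): Tm = 64.9 + 41·(6 − 16.4)/19 = 42.5°C, outside 49.8–56.4°C ✗; GC 6/19 = 31.6%, outside 43.4–62.9% ✗; longest run = 3 ✓ — fails.
F3 (23 nt, A=6 T=9 G=4 C=4): Tm = 64.9 + 41·(8 − 16.4)/23 = 49.9°C ✓; GC 8/23 = 34.8%, outside 43.4–62.9% ✗; longest run = 3 ✓ — fails.
F4 (21 nt, A=4 T=3 G=4 C=10): Tm = 64.9 + 41·(14 − 16.4)/21 = 60.2°C, outside 49.8–56.4°C ✗; GC 14/21 = 66.7%, outside 43.4–62.9% ✗; longest run = 4 ✓ — fails.
F5 (22 nt, A=6 T=3 G=9 C=4): Tm = 64.9 + 41·(13 − 16.4)/22 = 58.6°C, outside 49.8–56.4°C ✗; GC 13/22 = 59.1% ✓; longest run = 3 ✓ — fails.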